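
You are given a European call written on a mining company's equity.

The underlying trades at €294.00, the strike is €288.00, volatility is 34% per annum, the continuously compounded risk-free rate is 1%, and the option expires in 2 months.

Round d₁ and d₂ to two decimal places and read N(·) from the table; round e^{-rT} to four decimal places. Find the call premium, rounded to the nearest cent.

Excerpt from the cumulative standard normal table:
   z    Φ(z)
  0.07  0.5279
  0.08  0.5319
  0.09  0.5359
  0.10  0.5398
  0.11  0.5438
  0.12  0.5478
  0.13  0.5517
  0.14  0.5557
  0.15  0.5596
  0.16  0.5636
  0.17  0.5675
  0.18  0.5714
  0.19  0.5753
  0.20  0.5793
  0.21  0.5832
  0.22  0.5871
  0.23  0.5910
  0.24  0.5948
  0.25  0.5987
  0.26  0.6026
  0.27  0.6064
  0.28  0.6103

σ√T = 0.34 × 0.4082 = 0.1388
d₁ = [ln(294/288) + (0.01 + ½·0.34²)·0.1667] / (σ√T) = (0.0206 + 0.0113) / 0.1388 = 0.2300 which rounds to 0.23
d₂ = 0.2300 − 0.1388 = 0.0912 which rounds to 0.09
e^(−rT) = e^(−0.01·0.1667) = 0.9983
C = 294·N(0.23) − 288·0.9983·N(0.09) = 294·0.5910 − 288·0.9983·0.5359 = 173.7540 − 154.0768 = 19.6772

€19.68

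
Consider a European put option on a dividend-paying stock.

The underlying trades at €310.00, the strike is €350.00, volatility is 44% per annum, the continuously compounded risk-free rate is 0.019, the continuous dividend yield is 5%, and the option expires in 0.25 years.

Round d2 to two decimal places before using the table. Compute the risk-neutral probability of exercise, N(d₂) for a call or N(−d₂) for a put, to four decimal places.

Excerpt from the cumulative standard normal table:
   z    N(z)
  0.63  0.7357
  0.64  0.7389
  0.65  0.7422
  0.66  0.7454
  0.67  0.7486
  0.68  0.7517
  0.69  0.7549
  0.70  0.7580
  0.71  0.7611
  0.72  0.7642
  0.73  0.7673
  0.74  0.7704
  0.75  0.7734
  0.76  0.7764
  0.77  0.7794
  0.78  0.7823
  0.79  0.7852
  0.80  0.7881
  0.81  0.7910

σ√T = 0.44 × 0.5000 = 0.2200
ln(S/K) + (r − q + σ²/2)T = ln(310/350) + (0.019 − 0.05 + 0.44²/2)·0.25 = -0.1214 + 0.0164 = -0.1049
d₁ = -0.1049 / 0.2200 = -0.4769 ⇒ -0.48
d₂ = d₁ − σ√T = -0.4769 − 0.2200 = -0.6969 ⇒ -0.70
Pr(exercise) under Q = N(−d₂) = N(0.70) = 0.7580

0.7580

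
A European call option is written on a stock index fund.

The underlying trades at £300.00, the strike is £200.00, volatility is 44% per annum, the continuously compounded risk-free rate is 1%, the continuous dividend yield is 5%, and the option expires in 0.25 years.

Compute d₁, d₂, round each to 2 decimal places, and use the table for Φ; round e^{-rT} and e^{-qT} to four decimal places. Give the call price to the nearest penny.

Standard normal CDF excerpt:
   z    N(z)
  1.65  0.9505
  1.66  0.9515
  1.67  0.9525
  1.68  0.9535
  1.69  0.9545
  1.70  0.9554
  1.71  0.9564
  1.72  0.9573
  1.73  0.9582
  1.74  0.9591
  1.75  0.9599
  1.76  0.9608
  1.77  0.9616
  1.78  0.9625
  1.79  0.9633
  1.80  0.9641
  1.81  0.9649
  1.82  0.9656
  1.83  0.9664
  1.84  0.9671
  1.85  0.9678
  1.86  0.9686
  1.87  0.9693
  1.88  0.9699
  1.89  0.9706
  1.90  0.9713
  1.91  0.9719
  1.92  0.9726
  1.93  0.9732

£97.53

σ√T = 0.44 × 0.5000 = 0.2200
d₁ = [ln(300/200) + (0.01 − 0.05 + ½·0.44²)·0.25] / (σ√T) = (0.4055 + 0.0142) / 0.2200 = 1.9076 ≈ 1.91
d₂ = 1.9076 − 0.2200 = 1.6876 ≈ 1.69
exp(−qT) = exp(−0.05·0.25) = 0.9876;  exp(−rT) = exp(−0.01·0.25) = 0.9975
N(d₁) = N(1.91) = 0.9719;  N(d₂) = N(1.69) = 0.9545
C = 300·0.9876·0.9719 − 200·0.9975·0.9545 = 287.9545 − 190.4228 = 97.5318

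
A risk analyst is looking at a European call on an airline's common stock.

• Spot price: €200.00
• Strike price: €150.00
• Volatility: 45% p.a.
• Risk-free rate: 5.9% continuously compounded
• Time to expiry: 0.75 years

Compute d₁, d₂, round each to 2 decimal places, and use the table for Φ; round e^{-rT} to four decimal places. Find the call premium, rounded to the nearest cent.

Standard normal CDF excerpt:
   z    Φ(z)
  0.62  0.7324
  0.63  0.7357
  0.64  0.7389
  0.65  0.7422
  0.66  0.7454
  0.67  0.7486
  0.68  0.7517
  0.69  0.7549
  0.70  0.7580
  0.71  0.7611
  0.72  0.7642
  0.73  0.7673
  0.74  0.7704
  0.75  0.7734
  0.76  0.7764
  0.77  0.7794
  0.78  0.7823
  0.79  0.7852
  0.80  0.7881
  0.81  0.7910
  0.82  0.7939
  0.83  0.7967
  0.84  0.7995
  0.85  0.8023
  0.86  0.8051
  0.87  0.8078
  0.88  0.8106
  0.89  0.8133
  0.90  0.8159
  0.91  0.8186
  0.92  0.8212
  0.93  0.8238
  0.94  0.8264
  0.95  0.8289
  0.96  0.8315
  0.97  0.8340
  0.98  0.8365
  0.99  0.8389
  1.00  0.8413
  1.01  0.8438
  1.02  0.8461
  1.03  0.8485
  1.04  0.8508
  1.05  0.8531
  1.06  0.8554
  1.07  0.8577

€63.65

σ√T = 0.45 × 0.8660 = 0.3897
d₁ = [ln(200/150) + (0.059 + ½·0.45²)·0.75] / (σ√T) = (0.2877 + 0.1202) / 0.3897 = 1.0466 ≈ 1.05
d₂ = 1.0466 − 0.3897 = 0.6569 ≈ 0.66
e^(−rT) = e^(−0.059·0.75) = 0.9567
N(d₁) = N(1.05) = 0.8531;  N(d₂) = N(0.66) = 0.7454
C = 200·0.8531 − 150·0.9567·0.7454 = 170.6200 − 106.9686 = 63.6514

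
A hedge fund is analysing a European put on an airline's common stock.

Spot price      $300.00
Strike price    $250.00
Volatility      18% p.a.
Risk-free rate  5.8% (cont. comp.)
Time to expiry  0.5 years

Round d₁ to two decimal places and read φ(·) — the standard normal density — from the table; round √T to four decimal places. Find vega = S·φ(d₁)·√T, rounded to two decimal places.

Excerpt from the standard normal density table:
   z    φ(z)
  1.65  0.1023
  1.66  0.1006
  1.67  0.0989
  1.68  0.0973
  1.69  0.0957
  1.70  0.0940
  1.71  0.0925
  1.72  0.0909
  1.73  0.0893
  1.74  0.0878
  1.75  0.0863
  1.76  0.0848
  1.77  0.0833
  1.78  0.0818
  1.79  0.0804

19.28

T = 0.5;  σ√T = 0.1273
d₁ = [ln(300/250) + (0.058 + ½·0.18²)·0.5] / (σ√T) = (0.1823 + 0.0371) / 0.1273 = 1.7239 ≈ 1.72
√T = √0.5 = 0.7071
φ(d₁) = φ(1.72) = 0.0909
vega = S·φ(d₁)·√T = 300·0.0909·0.7071 = 19.2826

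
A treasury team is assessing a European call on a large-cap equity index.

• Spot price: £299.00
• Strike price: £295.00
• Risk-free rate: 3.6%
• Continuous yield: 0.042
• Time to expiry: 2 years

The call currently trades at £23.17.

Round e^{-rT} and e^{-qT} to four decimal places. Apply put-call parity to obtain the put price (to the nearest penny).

e^(−qT) = e^(−0.042·2) = 0.9194;  e^(−rT) = e^(−0.036·2) = 0.9305
Put-call parity: C − P = S·e^(−qT) − K·e^(−rT) = 299·0.9194 − 295·0.9305 = 274.9006 − 274.4975 = 0.4031
P = C − (C − P) = 23.17 − (0.4031) = 22.7669

£22.77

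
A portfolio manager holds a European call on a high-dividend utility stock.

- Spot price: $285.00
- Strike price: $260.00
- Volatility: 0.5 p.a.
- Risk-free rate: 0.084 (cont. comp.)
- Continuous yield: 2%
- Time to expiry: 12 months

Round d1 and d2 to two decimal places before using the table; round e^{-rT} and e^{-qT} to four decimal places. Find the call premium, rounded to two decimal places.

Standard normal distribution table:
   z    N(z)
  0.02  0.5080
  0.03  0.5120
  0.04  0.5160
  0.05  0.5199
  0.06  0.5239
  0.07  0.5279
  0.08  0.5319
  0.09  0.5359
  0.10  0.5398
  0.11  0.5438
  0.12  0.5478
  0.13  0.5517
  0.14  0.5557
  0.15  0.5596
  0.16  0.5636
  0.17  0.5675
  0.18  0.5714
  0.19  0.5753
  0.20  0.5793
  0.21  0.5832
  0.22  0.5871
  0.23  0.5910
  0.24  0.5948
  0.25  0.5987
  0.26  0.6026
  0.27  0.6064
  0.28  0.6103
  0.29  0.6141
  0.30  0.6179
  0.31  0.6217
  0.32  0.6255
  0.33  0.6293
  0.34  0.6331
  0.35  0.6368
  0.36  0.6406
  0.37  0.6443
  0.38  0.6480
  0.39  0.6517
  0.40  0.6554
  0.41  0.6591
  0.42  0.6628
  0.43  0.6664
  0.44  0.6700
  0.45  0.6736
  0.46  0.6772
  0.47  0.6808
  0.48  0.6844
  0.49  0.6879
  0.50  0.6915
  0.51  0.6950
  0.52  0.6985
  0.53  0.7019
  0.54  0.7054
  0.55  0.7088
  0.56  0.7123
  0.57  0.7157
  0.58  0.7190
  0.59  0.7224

$73.75

σ√T = 0.5 × 1.0000 = 0.5000
d₁ = [ln(285/260) + (0.084 − 0.02 + 0.5²/2)·1] / 0.5000 = [0.0918 + 0.1890] / 0.5000 = 0.5616 ≈ 0.56
d₂ = d₁ − σ√T = 0.5616 − 0.5000 = 0.0616 ≈ 0.06
exp(−qT) = exp(−0.02·1) = 0.9802;  exp(−rT) = exp(−0.084·1) = 0.9194
N(d₁) = N(0.56) = 0.7123;  N(d₂) = N(0.06) = 0.5239
C = 285·0.9802·0.7123 − 260·0.9194·0.5239 = 198.9860 − 125.2352 = 73.7508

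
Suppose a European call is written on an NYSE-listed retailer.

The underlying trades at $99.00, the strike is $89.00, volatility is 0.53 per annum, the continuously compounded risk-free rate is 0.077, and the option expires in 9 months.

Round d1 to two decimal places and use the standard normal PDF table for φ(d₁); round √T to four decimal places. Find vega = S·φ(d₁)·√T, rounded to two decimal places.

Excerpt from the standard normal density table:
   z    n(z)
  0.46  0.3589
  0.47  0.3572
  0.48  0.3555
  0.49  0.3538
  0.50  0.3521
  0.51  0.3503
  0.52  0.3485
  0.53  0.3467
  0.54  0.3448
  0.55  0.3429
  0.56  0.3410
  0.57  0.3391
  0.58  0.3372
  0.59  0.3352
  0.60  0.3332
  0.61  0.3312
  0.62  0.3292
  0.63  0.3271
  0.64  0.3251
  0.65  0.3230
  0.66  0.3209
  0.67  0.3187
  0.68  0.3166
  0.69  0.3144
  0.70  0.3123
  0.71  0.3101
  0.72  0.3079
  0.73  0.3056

28.74

σ√T = 0.53 × 0.8660 = 0.4590
d₁ = [ln(99/89) + (0.077 + 0.53²/2)·0.75] / 0.4590 = [0.1065 + 0.1631] / 0.4590 = 0.5873 ≈ 0.59
√T = √0.75 = 0.8660
φ(d₁) = φ(0.59) = 0.3352
vega = S·φ(d₁)·√T = 99·0.3352·0.8660 = 28.7380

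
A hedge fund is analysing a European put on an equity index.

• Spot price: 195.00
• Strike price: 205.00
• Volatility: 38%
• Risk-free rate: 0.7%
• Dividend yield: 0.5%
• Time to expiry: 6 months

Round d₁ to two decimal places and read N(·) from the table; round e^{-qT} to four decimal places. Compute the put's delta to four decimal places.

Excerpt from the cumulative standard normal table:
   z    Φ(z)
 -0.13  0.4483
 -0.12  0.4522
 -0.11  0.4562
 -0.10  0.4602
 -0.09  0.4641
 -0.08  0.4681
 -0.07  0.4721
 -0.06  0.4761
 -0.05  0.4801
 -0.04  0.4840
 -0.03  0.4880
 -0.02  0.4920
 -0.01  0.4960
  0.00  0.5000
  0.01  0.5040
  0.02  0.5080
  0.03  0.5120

σ√T = 0.38·√0.5 = 0.2687
ln(S/K) + (r − q + σ²/2)T = ln(195/205) + (0.007 − 0.005 + 0.38²/2)·0.5 = -0.0500 + 0.0371 = -0.0129
d₁ = -0.0129 / 0.2687 = -0.0480 ⇒ -0.05
N(d₁) = N(-0.05) = 0.4801
Δ_put = exp(−qT)·(N(d₁) − 1) = 0.9975·(0.4801 − 1) = -0.5186

-0.5186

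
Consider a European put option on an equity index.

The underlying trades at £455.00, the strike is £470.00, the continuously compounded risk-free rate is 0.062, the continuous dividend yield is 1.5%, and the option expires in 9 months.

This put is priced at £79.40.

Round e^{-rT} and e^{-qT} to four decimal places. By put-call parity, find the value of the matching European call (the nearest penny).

£80.64

exp(−qT) = exp(−0.015·0.75) = 0.9888;  exp(−rT) = exp(−0.062·0.75) = 0.9546
Put-call parity: C − P = S·e^(−qT) − K·e^(−rT) = 455·0.9888 − 470·0.9546 = 449.9040 − 448.6620 = 1.2420
C = P + (C − P) = 79.40 + (1.2420) = 80.6420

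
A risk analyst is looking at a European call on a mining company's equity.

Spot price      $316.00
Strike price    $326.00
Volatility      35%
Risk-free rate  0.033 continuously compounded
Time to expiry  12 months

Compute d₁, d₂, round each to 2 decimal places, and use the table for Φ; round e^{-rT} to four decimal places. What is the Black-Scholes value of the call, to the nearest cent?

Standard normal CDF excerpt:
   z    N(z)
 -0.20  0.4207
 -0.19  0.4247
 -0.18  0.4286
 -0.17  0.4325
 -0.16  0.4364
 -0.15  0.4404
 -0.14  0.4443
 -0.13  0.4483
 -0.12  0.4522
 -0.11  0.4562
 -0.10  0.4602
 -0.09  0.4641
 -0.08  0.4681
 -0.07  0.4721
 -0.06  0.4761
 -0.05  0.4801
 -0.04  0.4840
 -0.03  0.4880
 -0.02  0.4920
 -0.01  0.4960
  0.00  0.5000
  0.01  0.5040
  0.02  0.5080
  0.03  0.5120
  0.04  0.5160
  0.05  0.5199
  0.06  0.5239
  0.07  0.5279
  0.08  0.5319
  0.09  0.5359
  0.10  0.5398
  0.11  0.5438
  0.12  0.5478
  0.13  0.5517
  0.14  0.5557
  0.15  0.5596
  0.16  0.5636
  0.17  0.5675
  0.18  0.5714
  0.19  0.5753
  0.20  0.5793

$44.15

σ√T = 0.35 × 1.0000 = 0.3500
d₁ = [ln(316/326) + (0.033 + 0.35²/2)·1] / 0.3500 = [-0.0312 + 0.0943] / 0.3500 = 0.1803 → 0.18
d₂ = d₁ − σ√T = 0.1803 − 0.3500 = -0.1697 → -0.17
exp(−rT) = exp(−0.033·1) = 0.9675
N(d₁) = N(0.18) = 0.5714;  N(d₂) = N(-0.17) = 0.4325
C = 316·0.5714 − 326·0.9675·0.4325 = 180.5624 − 136.4127 = 44.1497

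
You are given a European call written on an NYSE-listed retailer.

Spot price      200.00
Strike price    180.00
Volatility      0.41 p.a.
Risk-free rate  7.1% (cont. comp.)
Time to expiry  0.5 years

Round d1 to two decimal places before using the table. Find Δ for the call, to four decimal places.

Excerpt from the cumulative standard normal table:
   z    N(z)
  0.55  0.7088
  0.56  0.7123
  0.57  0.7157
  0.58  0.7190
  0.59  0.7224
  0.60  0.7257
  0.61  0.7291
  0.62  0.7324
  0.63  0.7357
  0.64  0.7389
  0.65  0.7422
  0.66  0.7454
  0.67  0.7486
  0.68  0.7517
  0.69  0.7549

0.7357

σ√T = 0.41 × 0.7071 = 0.2899
d₁ = [ln(200/180) + (0.071 + 0.41²/2)·0.5] / 0.2899 = [0.1054 + 0.0775] / 0.2899 = 0.6308 → 0.63
N(d₁) = N(0.63) = 0.7357
Δ_call = N(d₁) = 0.7357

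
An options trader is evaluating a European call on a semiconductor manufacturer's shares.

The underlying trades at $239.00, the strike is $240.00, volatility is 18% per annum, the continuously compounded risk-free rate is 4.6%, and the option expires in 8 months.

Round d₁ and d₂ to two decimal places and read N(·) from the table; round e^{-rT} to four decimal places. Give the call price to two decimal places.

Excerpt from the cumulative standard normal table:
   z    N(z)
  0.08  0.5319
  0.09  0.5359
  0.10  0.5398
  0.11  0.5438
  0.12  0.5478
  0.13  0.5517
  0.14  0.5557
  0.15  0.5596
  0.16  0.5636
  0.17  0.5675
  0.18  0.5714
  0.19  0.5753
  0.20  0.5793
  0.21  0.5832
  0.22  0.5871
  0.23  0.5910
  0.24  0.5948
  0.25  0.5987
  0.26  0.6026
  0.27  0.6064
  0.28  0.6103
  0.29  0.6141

T = 0.6667;  σ√T = 0.1470
d₁ = [ln(239/240) + (0.046 + 0.18²/2)·0.6667] / 0.1470 = [-0.0042 + 0.0415] / 0.1470 = 0.2537 ⇒ 0.25
d₂ = d₁ − σ√T = 0.2537 − 0.1470 = 0.1068 ⇒ 0.11
exp(−rT) = exp(−0.046·0.6667) = 0.9698
C = 239·N(0.25) − 240·0.9698·N(0.11) = 239·0.5987 − 240·0.9698·0.5438 = 143.0893 − 126.5705 = 16.5188

$16.52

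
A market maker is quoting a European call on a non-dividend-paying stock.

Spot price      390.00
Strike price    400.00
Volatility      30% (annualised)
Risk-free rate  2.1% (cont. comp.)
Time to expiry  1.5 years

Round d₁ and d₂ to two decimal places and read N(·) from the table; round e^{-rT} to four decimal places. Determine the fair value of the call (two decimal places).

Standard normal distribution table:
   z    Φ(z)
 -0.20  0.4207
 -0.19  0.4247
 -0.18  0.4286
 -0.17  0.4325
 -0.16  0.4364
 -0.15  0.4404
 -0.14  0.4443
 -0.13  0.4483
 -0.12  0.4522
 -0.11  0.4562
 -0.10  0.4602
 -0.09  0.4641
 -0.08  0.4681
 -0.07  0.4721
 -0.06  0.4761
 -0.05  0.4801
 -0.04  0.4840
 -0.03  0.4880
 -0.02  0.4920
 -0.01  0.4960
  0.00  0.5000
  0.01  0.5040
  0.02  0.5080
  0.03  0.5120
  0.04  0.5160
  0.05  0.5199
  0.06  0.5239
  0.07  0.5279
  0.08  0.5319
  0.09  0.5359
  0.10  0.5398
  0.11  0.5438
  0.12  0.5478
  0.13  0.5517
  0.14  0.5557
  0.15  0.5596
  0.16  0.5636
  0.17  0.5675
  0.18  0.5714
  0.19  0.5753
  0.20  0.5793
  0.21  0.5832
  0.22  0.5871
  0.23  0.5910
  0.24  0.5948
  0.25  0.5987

σ√T = 0.3·√1.5 = 0.3674
ln(S/K) + (r + σ²/2)T = ln(390/400) + (0.021 + 0.3²/2)·1.5 = -0.0253 + 0.0990 = 0.0737
d₁ = 0.0737 / 0.3674 = 0.2005 which rounds to 0.20
d₂ = d₁ − σ√T = 0.2005 − 0.3674 = -0.1669 which rounds to -0.17
e^(−rT) = e^(−0.021·1.5) = 0.9690
N(d₁) = N(0.20) = 0.5793;  N(d₂) = N(-0.17) = 0.4325
C = 390·0.5793 − 400·0.9690·0.4325 = 225.9270 − 167.6370 = 58.2900

58.29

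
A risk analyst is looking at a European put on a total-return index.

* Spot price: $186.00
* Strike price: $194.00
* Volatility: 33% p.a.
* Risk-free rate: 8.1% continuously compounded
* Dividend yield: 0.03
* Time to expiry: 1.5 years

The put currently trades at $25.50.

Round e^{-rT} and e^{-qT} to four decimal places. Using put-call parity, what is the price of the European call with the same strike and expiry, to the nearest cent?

$31.51

e^(−qT) = e^(−0.03·1.5) = 0.9560;  e^(−rT) = e^(−0.081·1.5) = 0.8856
Put-call parity: C − P = S·e^(−qT) − K·e^(−rT) = 186·0.9560 − 194·0.8856 = 177.8160 − 171.8064 = 6.0096
C = P + (C − P) = 25.50 + (6.0096) = 31.5096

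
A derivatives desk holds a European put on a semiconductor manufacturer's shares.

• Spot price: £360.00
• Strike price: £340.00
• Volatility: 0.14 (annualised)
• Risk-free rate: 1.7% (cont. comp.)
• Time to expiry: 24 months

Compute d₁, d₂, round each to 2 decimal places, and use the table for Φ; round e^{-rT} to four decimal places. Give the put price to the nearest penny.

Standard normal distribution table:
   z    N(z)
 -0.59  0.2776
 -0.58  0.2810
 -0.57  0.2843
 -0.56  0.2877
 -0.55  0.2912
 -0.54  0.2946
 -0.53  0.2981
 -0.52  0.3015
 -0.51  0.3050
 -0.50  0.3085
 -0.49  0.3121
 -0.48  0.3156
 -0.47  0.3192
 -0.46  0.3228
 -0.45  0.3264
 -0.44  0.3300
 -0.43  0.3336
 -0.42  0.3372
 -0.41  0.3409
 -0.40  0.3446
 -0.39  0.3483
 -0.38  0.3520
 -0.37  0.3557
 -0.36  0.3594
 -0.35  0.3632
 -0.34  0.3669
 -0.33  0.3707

σ√T = 0.14 × 1.4142 = 0.1980
d₁ = [ln(360/340) + (0.017 + 0.14²/2)·2] / 0.1980 = [0.0572 + 0.0536] / 0.1980 = 0.5594 ≈ 0.56
d₂ = d₁ − σ√T = 0.5594 − 0.1980 = 0.3614 ≈ 0.36
exp(−rT) = exp(−0.017·2) = 0.9666
P = 340·0.9666·N(-0.36) − 360·N(-0.56) = 340·0.9666·0.3594 − 360·0.2877 = 118.1147 − 103.5720 = 14.5427

£14.54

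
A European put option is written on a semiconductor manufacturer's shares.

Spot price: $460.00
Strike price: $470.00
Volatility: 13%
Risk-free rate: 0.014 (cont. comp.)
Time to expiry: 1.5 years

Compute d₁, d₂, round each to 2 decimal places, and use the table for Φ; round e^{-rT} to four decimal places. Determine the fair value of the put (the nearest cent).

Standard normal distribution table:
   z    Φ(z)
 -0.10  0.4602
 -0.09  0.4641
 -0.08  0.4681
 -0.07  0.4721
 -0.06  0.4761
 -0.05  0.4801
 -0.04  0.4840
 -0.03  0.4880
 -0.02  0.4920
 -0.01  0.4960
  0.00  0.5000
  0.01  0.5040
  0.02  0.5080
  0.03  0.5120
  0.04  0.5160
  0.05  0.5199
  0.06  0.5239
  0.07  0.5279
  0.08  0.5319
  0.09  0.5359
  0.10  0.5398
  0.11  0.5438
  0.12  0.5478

T = 1.5;  σ√T = 0.1592
d₁ = [ln(460/470) + (0.014 + ½·0.13²)·1.5] / (σ√T) = (-0.0215 + 0.0337) / 0.1592 = 0.0764 which rounds to 0.08
d₂ = 0.0764 − 0.1592 = -0.0828 which rounds to -0.08
exp(−rT) = exp(−0.014·1.5) = 0.9792
P = 470·0.9792·N(0.08) − 460·N(-0.08) = 470·0.9792·0.5319 − 460·0.4681 = 244.7931 − 215.3260 = 29.4671

$29.47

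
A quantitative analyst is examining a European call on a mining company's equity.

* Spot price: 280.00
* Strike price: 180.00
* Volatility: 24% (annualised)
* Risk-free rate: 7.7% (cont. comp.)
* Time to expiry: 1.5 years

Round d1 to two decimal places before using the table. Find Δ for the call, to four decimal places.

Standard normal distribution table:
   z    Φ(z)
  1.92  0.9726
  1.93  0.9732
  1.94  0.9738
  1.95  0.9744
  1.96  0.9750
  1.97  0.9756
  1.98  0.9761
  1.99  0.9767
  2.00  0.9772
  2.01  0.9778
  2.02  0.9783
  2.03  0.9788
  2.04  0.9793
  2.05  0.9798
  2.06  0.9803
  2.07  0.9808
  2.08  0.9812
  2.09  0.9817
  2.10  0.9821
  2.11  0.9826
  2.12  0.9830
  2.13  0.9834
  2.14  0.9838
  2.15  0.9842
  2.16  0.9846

σ√T = 0.24 × 1.2247 = 0.2939
d₁ = [ln(280/180) + (0.077 + 0.24²/2)·1.5] / 0.2939 = [0.4418 + 0.1587] / 0.2939 = 2.0431 which rounds to 2.04
N(d₁) = N(2.04) = 0.9793
Δ_call = N(d₁) = 0.9793

0.9793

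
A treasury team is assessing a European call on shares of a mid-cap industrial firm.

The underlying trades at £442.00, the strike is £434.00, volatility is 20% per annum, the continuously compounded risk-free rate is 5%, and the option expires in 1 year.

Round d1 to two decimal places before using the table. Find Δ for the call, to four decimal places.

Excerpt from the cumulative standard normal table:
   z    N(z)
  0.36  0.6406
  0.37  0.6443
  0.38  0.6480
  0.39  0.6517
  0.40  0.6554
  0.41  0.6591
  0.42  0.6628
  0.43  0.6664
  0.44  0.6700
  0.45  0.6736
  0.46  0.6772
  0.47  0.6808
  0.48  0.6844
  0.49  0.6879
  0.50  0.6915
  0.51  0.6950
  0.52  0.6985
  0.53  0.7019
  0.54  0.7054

σ√T = 0.2 × 1.0000 = 0.2000
ln(S/K) + (r + σ²/2)T = ln(442/434) + (0.05 + 0.2²/2)·1 = 0.0183 + 0.0700 = 0.0883
d₁ = 0.0883 / 0.2000 = 0.4413 which rounds to 0.44
N(d₁) = N(0.44) = 0.6700
Δ_call = N(d₁) = 0.6700

0.6700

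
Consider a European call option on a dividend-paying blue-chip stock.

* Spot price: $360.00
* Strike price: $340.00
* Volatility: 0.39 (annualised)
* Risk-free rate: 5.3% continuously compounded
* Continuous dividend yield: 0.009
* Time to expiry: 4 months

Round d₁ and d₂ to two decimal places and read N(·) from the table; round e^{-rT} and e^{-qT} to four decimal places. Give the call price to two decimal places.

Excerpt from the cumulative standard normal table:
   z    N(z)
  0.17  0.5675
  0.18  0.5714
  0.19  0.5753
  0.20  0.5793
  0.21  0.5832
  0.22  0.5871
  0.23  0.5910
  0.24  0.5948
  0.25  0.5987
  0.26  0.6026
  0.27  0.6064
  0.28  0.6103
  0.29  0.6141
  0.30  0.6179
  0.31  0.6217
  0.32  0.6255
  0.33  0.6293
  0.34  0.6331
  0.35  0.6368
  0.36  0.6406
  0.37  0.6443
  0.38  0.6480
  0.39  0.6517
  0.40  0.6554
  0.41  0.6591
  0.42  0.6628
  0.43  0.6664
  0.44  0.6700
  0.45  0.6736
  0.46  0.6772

$44.37

σ√T = 0.39·√0.3333 = 0.2252
ln(S/K) + (r − q + σ²/2)T = ln(360/340) + (0.053 − 0.009 + 0.39²/2)·0.3333 = 0.0572 + 0.0400 = 0.0972
d₁ = 0.0972 / 0.2252 = 0.4316 ≈ 0.43
d₂ = d₁ − σ√T = 0.4316 − 0.2252 = 0.2064 ≈ 0.21
exp(−qT) = exp(−0.009·0.3333) = 0.9970;  exp(−rT) = exp(−0.053·0.3333) = 0.9825
N(d₁) = N(0.43) = 0.6664;  N(d₂) = N(0.21) = 0.5832
C = 360·0.9970·0.6664 − 340·0.9825·0.5832 = 239.1843 − 194.8180 = 44.3663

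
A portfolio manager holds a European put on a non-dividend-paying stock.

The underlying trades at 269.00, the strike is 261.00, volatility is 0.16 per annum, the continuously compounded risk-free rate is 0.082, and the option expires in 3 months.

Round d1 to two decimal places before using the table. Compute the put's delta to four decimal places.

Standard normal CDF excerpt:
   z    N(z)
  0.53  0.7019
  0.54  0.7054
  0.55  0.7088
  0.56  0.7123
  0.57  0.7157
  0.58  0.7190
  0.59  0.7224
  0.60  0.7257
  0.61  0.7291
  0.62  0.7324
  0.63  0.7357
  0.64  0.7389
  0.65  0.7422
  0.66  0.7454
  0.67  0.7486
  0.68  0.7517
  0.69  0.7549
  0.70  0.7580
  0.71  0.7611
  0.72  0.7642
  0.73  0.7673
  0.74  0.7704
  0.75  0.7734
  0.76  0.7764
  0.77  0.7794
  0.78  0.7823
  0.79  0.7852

-0.2514

T = 0.25;  σ√T = 0.0800
d₁ = [ln(269/261) + (0.082 + ½·0.16²)·0.25] / (σ√T) = (0.0302 + 0.0237) / 0.0800 = 0.6736 ⇒ 0.67
N(d₁) = N(0.67) = 0.7486
Δ_put = N(d₁) − 1 = 0.7486 − 1 = -0.2514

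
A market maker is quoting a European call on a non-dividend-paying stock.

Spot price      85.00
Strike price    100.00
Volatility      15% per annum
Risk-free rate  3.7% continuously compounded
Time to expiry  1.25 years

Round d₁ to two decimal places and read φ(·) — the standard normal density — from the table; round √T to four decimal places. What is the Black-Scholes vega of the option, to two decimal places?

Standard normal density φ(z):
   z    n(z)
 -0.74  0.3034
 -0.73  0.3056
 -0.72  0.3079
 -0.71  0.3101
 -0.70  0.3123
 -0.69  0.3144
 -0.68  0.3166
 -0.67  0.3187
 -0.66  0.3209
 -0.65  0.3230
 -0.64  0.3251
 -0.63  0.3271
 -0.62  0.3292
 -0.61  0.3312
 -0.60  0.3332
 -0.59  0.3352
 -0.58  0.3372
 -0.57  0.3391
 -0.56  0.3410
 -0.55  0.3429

T = 1.25;  σ√T = 0.1677
d₁ = [ln(85/100) + (0.037 + ½·0.15²)·1.25] / (σ√T) = (-0.1625 + 0.0603) / 0.1677 = -0.6094 ≈ -0.61
√T = √1.25 = 1.1180
φ(d₁) = φ(-0.61) = 0.3312
vega = S·φ(d₁)·√T = 85·0.3312·1.1180 = 31.4739
(The put has the same vega.)

31.47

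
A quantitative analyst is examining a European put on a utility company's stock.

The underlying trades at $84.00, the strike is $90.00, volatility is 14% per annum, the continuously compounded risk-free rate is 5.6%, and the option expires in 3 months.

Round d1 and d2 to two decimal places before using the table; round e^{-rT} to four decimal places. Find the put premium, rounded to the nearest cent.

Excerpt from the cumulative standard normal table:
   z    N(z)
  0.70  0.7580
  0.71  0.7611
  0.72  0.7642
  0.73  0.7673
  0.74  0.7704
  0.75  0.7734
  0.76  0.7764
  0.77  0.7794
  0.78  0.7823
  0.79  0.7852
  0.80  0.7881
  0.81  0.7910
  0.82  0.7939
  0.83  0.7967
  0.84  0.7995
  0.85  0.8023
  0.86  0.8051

σ√T = 0.14·√0.25 = 0.0700
d₁ = [ln(84/90) + (0.056 + ½·0.14²)·0.25] / (σ√T) = (-0.0690 + 0.0164) / 0.0700 = -0.7506 which rounds to -0.75
d₂ = -0.7506 − 0.0700 = -0.8206 which rounds to -0.82
exp(−rT) = exp(−0.056·0.25) = 0.9861
N(−d₂) = N(0.82) = 0.7939;  N(−d₁) = N(0.75) = 0.7734
P = 90·0.9861·0.7939 − 84·0.7734 = 70.4578 − 64.9656 = 5.4922

$5.49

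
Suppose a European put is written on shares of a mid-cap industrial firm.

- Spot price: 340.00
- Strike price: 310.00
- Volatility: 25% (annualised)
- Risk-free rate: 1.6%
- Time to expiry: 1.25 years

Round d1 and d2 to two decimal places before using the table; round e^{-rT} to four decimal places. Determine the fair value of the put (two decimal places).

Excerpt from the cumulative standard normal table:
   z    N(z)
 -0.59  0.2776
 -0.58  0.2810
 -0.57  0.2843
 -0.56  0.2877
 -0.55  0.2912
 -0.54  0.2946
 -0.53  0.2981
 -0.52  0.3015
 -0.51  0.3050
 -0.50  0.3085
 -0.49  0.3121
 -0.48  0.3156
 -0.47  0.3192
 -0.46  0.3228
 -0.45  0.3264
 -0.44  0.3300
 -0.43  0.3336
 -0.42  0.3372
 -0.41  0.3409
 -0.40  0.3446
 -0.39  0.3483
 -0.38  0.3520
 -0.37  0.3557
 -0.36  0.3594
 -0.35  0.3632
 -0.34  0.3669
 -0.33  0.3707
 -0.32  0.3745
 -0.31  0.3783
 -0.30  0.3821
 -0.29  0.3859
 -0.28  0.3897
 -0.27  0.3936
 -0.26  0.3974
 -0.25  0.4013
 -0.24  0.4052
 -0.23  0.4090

σ√T = 0.25·√1.25 = 0.2795
d₁ = [ln(340/310) + (0.016 + 0.25²/2)·1.25] / 0.2795 = [0.0924 + 0.0591] / 0.2795 = 0.5418 ⇒ 0.54
d₂ = d₁ − σ√T = 0.5418 − 0.2795 = 0.2623 ⇒ 0.26
e^(−rT) = e^(−0.016·1.25) = 0.9802
N(−d₂) = N(-0.26) = 0.3974;  N(−d₁) = N(-0.54) = 0.2946
P = 310·0.9802·0.3974 − 340·0.2946 = 120.7548 − 100.1640 = 20.5908

20.59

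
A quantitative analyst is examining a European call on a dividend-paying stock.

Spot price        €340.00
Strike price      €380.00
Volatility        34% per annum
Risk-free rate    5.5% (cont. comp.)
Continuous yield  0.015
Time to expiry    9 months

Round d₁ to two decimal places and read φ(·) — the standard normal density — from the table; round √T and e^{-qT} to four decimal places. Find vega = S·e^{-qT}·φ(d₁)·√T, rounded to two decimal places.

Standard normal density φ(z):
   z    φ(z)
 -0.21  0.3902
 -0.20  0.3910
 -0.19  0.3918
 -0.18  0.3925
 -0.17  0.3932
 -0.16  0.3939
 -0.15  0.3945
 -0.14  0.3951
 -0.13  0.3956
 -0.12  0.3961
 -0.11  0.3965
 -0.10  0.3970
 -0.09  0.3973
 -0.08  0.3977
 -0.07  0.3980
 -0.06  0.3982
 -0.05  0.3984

115.18

σ√T = 0.34 × 0.8660 = 0.2944
d₁ = [ln(340/380) + (0.055 − 0.015 + ½·0.34²)·0.75] / (σ√T) = (-0.1112 + 0.0734) / 0.2944 = -0.1286 ≈ -0.13
√T = √0.75 = 0.8660
φ(d₁) = φ(-0.13) = 0.3956
exp(−qT) = exp(−0.015·0.75) = 0.9888
vega = S·exp(−qT)·φ(d₁)·√T = 340·0.9888·0.3956·0.8660 = 115.1759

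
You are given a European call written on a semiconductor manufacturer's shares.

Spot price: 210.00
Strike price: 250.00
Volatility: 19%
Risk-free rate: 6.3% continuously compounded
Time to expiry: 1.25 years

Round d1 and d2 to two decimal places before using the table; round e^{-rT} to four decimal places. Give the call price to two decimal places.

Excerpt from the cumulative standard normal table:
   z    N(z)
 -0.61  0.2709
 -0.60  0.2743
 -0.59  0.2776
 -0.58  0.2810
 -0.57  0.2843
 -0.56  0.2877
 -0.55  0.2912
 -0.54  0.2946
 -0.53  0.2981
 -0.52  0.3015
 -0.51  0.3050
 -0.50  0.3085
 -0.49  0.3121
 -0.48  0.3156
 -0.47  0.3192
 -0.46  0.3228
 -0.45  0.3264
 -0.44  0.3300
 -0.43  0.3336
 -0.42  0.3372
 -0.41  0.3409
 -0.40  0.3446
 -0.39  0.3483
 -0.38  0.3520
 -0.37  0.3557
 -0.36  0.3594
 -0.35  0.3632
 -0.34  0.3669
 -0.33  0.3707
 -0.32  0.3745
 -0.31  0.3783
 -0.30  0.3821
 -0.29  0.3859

σ√T = 0.19 × 1.1180 = 0.2124
d₁ = [ln(210/250) + (0.063 + 0.19²/2)·1.25] / 0.2124 = [-0.1744 + 0.1013] / 0.2124 = -0.3438 ≈ -0.34
d₂ = d₁ − σ√T = -0.3438 − 0.2124 = -0.5563 ≈ -0.56
e^(−rT) = e^(−0.063·1.25) = 0.9243
C = 210·N(-0.34) − 250·0.9243·N(-0.56) = 210·0.3669 − 250·0.9243·0.2877 = 77.0490 − 66.4803 = 10.5687

10.57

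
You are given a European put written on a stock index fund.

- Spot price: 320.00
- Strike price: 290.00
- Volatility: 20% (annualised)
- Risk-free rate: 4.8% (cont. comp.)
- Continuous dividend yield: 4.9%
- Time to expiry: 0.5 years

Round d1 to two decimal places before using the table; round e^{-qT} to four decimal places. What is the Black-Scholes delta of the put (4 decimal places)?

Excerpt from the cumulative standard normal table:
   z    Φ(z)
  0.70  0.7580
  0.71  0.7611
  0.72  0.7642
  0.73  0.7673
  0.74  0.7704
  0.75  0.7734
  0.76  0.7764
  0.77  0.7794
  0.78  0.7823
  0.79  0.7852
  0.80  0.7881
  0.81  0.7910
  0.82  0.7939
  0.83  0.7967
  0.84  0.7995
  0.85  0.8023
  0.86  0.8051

-0.2182

σ√T = 0.2 × 0.7071 = 0.1414
ln(S/K) + (r − q + σ²/2)T = ln(320/290) + (0.048 − 0.049 + 0.2²/2)·0.5 = 0.0984 + 0.0095 = 0.1079
d₁ = 0.1079 / 0.1414 = 0.7633 ≈ 0.76
N(d₁) = N(0.76) = 0.7764
Δ_put = exp(−qT)·(N(d₁) − 1) = 0.9758·(0.7764 − 1) = -0.2182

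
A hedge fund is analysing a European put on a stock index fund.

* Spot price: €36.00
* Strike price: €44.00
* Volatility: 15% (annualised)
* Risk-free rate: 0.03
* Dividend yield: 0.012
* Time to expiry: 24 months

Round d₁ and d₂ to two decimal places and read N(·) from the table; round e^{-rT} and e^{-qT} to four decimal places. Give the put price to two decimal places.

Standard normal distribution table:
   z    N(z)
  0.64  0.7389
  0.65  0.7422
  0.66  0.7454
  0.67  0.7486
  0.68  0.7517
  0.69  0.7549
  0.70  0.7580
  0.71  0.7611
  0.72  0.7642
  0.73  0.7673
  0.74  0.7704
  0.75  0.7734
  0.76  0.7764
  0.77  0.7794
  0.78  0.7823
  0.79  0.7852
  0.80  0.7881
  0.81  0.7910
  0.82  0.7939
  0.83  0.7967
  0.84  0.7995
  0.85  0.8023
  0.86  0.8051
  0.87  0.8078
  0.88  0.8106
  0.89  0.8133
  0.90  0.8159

€7.28

σ√T = 0.15·√2 = 0.2121
d₁ = [ln(36/44) + (0.03 − 0.012 + 0.15²/2)·2] / 0.2121 = [-0.2007 + 0.0585] / 0.2121 = -0.6702 ⇒ -0.67
d₂ = d₁ − σ√T = -0.6702 − 0.2121 = -0.8823 ⇒ -0.88
exp(−qT) = exp(−0.012·2) = 0.9763;  exp(−rT) = exp(−0.03·2) = 0.9418
N(−d₂) = N(0.88) = 0.8106;  N(−d₁) = N(0.67) = 0.7486
P = 44·0.9418·0.8106 − 36·0.9763·0.7486 = 33.5906 − 26.3109 = 7.2797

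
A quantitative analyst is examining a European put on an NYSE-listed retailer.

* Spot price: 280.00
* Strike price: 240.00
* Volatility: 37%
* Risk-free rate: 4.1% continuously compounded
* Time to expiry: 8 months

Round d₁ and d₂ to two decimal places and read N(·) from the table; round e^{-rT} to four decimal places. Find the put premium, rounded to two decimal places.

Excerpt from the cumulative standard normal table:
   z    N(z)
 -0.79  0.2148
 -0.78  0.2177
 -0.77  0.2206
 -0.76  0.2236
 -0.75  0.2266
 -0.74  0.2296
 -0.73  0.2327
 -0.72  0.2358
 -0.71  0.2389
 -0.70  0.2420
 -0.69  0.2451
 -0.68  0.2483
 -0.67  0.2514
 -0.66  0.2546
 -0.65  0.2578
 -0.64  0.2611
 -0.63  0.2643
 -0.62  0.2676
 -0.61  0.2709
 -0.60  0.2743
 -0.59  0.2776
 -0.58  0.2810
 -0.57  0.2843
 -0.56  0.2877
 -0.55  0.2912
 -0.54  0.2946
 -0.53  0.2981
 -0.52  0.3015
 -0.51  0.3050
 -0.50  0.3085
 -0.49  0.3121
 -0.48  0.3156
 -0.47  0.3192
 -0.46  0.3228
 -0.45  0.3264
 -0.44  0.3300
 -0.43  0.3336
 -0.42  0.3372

12.77

σ√T = 0.37·√0.6667 = 0.3021
ln(S/K) + (r + σ²/2)T = ln(280/240) + (0.041 + 0.37²/2)·0.6667 = 0.1542 + 0.0730 = 0.2271
d₁ = 0.2271 / 0.3021 = 0.7518 which rounds to 0.75
d₂ = d₁ − σ√T = 0.7518 − 0.3021 = 0.4497 which rounds to 0.45
e^(−rT) = e^(−0.041·0.6667) = 0.9730
P = 240·0.9730·N(-0.45) − 280·N(-0.75) = 240·0.9730·0.3264 − 280·0.2266 = 76.2209 − 63.4480 = 12.7729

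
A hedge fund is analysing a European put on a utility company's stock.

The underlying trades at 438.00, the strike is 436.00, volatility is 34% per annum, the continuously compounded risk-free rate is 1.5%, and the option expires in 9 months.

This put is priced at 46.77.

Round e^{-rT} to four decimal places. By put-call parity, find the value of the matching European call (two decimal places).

e^(−rT) = e^(−0.015·0.75) = 0.9888
Put-call parity: C − P = S − K·e^(−rT) = 438 − 436·0.9888 = 438 − 431.1168 = 6.8832
C = P + (C − P) = 46.77 + (6.8832) = 53.6532

53.65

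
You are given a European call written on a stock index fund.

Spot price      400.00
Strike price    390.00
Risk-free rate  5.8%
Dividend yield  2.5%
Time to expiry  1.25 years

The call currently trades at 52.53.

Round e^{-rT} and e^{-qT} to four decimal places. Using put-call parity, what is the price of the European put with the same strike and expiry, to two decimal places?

27.59

e^(−qT) = e^(−0.025·1.25) = 0.9692;  e^(−rT) = e^(−0.058·1.25) = 0.9301
Put-call parity: C − P = S·e^(−qT) − K·e^(−rT) = 400·0.9692 − 390·0.9301 = 387.6800 − 362.7390 = 24.9410
P = C − (C − P) = 52.53 − (24.9410) = 27.5890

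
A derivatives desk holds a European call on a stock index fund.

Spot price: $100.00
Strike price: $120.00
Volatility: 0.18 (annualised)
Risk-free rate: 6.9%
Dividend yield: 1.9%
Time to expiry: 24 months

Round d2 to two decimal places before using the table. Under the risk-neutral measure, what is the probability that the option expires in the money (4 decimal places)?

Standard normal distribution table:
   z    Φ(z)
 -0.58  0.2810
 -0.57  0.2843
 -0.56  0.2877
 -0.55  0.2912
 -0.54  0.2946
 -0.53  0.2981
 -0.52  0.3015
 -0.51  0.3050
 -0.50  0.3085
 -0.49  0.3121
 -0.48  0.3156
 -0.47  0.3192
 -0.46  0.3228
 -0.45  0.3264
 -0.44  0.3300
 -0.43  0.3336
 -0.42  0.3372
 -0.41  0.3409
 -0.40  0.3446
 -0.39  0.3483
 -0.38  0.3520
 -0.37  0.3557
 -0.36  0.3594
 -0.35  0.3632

σ√T = 0.18·√2 = 0.2546
d₁ = [ln(100/120) + (0.069 − 0.019 + 0.18²/2)·2] / 0.2546 = [-0.1823 + 0.1324] / 0.2546 = -0.1961 ⇒ -0.20
d₂ = d₁ − σ√T = -0.1961 − 0.2546 = -0.4507 ⇒ -0.45
Pr(exercise) under Q = N(d₂) = 0.3264

0.3264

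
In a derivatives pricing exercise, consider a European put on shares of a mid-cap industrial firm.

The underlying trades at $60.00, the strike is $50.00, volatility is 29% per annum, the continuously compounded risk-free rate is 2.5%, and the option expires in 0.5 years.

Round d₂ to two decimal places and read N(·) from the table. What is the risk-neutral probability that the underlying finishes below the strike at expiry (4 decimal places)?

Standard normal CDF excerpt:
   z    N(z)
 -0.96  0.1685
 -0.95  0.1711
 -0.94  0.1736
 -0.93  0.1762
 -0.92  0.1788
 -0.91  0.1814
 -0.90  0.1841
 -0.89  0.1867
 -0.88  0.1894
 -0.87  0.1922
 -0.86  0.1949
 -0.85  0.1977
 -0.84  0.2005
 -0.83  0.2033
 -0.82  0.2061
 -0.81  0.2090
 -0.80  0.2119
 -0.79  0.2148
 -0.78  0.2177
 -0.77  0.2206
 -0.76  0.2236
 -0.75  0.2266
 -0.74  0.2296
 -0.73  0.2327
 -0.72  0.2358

0.1977

σ√T = 0.29 × 0.7071 = 0.2051
ln(S/K) + (r + σ²/2)T = ln(60/50) + (0.025 + 0.29²/2)·0.5 = 0.1823 + 0.0335 = 0.2158
d₁ = 0.2158 / 0.2051 = 1.0526 ≈ 1.05
d₂ = d₁ − σ√T = 1.0526 − 0.2051 = 0.8475 ≈ 0.85
Pr(exercise) under Q = N(−d₂) = N(-0.85) = 0.1977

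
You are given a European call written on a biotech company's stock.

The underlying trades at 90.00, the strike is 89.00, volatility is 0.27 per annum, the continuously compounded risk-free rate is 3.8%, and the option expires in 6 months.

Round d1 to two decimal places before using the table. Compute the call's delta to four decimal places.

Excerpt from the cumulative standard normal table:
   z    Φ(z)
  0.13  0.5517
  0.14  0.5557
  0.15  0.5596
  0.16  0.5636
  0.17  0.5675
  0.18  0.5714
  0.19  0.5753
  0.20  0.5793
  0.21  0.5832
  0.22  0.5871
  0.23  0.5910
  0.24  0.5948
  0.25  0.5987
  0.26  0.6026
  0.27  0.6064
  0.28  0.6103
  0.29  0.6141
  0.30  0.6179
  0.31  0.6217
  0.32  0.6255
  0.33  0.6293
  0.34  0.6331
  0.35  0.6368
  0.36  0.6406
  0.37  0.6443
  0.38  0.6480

0.5987

σ√T = 0.27 × 0.7071 = 0.1909
d₁ = [ln(90/89) + (0.038 + 0.27²/2)·0.5] / 0.1909 = [0.0112 + 0.0372] / 0.1909 = 0.2535 ≈ 0.25
N(d₁) = N(0.25) = 0.5987
Δ_call = N(d₁) = 0.5987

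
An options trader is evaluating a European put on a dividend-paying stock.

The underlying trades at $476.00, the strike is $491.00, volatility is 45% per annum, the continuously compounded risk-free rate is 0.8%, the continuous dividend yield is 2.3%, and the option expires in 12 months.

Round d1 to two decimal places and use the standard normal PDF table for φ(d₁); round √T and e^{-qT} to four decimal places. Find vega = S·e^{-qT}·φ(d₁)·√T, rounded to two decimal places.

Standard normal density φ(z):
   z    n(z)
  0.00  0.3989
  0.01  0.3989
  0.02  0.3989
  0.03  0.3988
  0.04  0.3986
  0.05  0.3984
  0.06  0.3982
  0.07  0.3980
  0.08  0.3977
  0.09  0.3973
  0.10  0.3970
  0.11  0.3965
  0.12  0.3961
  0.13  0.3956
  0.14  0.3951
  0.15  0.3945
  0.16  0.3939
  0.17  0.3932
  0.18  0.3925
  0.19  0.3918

σ√T = 0.45 × 1.0000 = 0.4500
d₁ = [ln(476/491) + (0.008 − 0.023 + ½·0.45²)·1] / (σ√T) = (-0.0310 + 0.0863) / 0.4500 = 0.1227 → 0.12
√T = √1 = 1.0000
φ(d₁) = φ(0.12) = 0.3961
exp(−qT) = exp(−0.023·1) = 0.9773
vega = S·exp(−qT)·φ(d₁)·√T = 476·0.9773·0.3961·1.0000 = 184.2637
(The call has the same vega.)

184.26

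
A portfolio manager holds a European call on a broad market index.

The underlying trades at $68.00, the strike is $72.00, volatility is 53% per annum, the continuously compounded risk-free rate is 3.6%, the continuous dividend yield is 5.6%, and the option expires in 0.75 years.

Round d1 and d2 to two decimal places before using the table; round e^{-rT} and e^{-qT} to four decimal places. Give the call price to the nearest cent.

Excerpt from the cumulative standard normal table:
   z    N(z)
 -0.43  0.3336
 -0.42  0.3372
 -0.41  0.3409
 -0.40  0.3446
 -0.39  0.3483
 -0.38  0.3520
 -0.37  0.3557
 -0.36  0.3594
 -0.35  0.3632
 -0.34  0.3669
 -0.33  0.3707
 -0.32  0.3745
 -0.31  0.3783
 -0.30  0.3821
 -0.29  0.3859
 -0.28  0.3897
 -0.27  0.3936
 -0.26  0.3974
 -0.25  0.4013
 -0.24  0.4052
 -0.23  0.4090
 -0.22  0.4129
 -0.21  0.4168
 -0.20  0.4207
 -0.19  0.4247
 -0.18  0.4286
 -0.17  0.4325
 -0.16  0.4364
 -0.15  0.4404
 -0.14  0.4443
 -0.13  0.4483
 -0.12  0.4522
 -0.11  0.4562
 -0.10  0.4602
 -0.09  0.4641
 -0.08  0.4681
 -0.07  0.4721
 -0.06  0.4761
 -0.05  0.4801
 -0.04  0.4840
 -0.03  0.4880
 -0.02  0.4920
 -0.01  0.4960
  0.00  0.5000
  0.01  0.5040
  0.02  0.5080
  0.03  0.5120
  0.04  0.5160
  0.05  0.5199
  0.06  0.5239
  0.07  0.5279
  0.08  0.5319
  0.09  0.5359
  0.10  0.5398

σ√T = 0.53 × 0.8660 = 0.4590
d₁ = [ln(68/72) + (0.036 − 0.056 + 0.53²/2)·0.75] / 0.4590 = [-0.0572 + 0.0903] / 0.4590 = 0.0723 ⇒ 0.07
d₂ = d₁ − σ√T = 0.0723 − 0.4590 = -0.3867 ⇒ -0.39
e^(−qT) = e^(−0.056·0.75) = 0.9589;  e^(−rT) = e^(−0.036·0.75) = 0.9734
N(d₁) = N(0.07) = 0.5279;  N(d₂) = N(-0.39) = 0.3483
C = 68·0.9589·0.5279 − 72·0.9734·0.3483 = 34.4218 − 24.4105 = 10.0113

$10.01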